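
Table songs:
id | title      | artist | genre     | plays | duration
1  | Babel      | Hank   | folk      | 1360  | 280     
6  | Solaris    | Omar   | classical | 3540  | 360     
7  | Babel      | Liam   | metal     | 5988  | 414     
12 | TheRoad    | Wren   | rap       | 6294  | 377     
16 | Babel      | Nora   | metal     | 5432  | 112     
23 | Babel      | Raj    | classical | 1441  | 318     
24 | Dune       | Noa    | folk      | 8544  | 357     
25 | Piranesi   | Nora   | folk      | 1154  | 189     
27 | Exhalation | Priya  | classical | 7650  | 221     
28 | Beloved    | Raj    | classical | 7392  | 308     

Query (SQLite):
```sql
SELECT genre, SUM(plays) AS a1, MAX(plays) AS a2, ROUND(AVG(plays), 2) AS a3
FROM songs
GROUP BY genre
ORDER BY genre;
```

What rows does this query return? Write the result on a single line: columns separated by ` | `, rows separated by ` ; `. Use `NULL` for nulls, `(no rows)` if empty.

Group songs by genre.
Per group compute: SUM(plays), MAX(plays), ROUND(AVG(plays), 2).
  classical: ids {6, 23, 27, 28} → SUM(plays)=20023, MAX(plays)=7650, ROUND(AVG(plays), 2)=5005.75
  folk: ids {1, 24, 25} → SUM(plays)=11058, MAX(plays)=8544, ROUND(AVG(plays), 2)=3686
  metal: ids {7, 16} → SUM(plays)=11420, MAX(plays)=5988, ROUND(AVG(plays), 2)=5710
  rap: ids {12} → SUM(plays)=6294, MAX(plays)=6294, ROUND(AVG(plays), 2)=6294

classical | 20023 | 7650 | 5005.75 ; folk | 11058 | 8544 | 3686 ; metal | 11420 | 5988 | 5710 ; rap | 6294 | 6294 | 6294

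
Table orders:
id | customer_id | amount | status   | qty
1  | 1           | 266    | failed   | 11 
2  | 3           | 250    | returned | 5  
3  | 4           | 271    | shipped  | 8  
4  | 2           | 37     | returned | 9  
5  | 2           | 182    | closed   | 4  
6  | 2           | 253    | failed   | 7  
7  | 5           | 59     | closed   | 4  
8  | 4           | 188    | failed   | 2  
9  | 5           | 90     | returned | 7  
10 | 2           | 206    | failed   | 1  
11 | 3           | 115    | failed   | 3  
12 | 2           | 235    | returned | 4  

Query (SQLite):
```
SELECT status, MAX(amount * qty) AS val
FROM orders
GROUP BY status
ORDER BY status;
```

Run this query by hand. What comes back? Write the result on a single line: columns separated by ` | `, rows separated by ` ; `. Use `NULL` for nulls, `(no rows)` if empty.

For each row compute amount * qty.
Group by status; take MAX of the expression per group.
  closed: ids {5, 7} → MAX(amount * qty)=728
  failed: ids {1, 6, 8, 10, 11} → MAX(amount * qty)=2926
  returned: ids {2, 4, 9, 12} → MAX(amount * qty)=1250
  shipped: ids {3} → MAX(amount * qty)=2168

closed | 728 ; failed | 2926 ; returned | 1250 ; shipped | 2168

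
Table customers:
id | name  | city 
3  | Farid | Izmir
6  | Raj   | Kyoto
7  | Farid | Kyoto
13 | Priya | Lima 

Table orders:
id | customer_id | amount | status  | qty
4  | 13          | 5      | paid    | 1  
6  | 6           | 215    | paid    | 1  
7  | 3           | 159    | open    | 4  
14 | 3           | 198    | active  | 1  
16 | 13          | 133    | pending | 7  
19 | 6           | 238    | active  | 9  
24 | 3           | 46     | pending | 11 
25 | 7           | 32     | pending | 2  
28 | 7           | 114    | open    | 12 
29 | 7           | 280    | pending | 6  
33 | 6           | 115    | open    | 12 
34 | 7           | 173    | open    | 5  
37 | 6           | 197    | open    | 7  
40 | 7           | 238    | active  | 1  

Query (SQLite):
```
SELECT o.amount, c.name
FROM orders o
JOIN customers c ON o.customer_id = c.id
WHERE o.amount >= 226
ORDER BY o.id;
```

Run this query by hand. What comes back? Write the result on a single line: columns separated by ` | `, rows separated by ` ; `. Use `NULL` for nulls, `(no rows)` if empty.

238 | Raj ; 280 | Farid ; 238 | Farid

Each orders row matches the customers row where customer_id = customers.id.
Then keep rows with o.amount >= 226.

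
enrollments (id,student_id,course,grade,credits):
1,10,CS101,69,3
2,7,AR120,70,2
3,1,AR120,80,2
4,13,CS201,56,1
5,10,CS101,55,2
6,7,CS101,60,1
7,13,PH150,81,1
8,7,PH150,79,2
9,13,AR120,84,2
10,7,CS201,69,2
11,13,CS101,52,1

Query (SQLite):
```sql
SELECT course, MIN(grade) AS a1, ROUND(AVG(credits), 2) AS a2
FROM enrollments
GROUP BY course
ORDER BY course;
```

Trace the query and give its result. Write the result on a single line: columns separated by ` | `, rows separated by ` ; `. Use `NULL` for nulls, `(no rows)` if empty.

AR120 | 70 | 2 ; CS101 | 52 | 1.75 ; CS201 | 56 | 1.5 ; PH150 | 79 | 1.5

Group enrollments by course.
Per group compute: MIN(grade), ROUND(AVG(credits), 2).
  AR120: ids {2, 3, 9} → MIN(grade)=70, ROUND(AVG(credits), 2)=2
  CS101: ids {1, 5, 6, 11} → MIN(grade)=52, ROUND(AVG(credits), 2)=1.75
  CS201: ids {4, 10} → MIN(grade)=56, ROUND(AVG(credits), 2)=1.5
  PH150: ids {7, 8} → MIN(grade)=79, ROUND(AVG(credits), 2)=1.5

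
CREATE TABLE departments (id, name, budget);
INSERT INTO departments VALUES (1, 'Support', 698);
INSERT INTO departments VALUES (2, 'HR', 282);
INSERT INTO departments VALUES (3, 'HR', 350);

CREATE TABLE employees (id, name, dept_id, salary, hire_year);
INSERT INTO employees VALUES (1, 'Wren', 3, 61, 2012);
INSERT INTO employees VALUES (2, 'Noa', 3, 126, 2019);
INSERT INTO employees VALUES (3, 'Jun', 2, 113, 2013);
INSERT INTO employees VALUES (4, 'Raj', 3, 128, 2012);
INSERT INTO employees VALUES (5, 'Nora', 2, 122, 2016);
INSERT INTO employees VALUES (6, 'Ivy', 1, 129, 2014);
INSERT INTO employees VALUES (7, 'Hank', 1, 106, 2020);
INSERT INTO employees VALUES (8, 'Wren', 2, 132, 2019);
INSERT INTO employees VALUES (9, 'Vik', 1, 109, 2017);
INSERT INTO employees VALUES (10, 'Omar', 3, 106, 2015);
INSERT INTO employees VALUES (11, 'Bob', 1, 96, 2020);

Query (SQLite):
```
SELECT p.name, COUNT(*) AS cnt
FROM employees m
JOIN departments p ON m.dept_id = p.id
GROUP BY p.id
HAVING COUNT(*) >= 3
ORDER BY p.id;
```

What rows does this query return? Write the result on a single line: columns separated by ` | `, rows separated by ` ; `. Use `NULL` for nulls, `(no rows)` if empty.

Join each employees row to its departments via dept_id.
Group joined rows by departments.id; compute COUNT(*) per group.
HAVING: keep groups with count ≥ 3.
  1: ids {6, 7, 9, 11} → COUNT(*)=4
  2: ids {3, 5, 8} → COUNT(*)=3
  3: ids {1, 2, 4, 10} → COUNT(*)=4

Support | 4 ; HR | 3 ; HR | 4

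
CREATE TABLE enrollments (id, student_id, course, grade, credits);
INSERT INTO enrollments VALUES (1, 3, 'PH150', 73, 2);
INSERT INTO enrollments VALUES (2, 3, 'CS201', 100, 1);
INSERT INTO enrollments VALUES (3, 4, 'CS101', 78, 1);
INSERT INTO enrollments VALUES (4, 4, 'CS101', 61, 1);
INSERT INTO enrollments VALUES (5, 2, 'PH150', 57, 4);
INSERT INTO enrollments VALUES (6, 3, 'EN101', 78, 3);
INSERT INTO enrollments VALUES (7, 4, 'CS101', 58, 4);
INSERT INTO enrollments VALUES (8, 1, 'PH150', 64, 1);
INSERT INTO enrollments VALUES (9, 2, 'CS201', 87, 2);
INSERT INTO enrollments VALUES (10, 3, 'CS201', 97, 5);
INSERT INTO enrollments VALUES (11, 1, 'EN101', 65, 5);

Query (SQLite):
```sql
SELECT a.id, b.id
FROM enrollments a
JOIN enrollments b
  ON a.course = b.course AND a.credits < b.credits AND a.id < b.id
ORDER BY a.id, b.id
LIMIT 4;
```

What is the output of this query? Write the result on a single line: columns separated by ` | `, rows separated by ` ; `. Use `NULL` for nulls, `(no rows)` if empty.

1 | 5 ; 2 | 9 ; 2 | 10 ; 3 | 7

Pairs (a,b) with same course, a.credits < b.credits, a.id < b.id.
course groups: CS101:{3,4,7} CS201:{2,9,10} EN101:{6,11} PH150:{1,5,8}
Ordered by (a.id, b.id); first 4.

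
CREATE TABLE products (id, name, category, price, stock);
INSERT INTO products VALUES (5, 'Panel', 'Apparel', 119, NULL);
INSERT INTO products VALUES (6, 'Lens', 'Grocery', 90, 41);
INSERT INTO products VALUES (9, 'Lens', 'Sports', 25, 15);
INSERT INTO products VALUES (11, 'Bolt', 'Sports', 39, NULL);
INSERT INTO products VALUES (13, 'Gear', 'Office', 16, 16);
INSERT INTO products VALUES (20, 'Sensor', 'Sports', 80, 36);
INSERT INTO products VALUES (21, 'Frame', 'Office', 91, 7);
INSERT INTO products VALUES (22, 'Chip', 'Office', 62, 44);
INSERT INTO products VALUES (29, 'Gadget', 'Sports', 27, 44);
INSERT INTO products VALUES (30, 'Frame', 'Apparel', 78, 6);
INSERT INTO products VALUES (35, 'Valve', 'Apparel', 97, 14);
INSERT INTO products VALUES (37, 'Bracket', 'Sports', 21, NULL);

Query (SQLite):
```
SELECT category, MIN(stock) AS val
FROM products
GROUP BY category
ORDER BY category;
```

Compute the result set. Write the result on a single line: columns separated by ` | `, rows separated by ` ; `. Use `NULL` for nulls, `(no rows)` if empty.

Apparel | 6 ; Grocery | 41 ; Office | 7 ; Sports | 15

Partition products by category; compute MIN(stock) within each group.
  Apparel: ids {5, 30, 35} → MIN(stock)=6
  Grocery: ids {6} → MIN(stock)=41
  Office: ids {13, 21, 22} → MIN(stock)=7
  Sports: ids {9, 11, 20, 29, 37} → MIN(stock)=15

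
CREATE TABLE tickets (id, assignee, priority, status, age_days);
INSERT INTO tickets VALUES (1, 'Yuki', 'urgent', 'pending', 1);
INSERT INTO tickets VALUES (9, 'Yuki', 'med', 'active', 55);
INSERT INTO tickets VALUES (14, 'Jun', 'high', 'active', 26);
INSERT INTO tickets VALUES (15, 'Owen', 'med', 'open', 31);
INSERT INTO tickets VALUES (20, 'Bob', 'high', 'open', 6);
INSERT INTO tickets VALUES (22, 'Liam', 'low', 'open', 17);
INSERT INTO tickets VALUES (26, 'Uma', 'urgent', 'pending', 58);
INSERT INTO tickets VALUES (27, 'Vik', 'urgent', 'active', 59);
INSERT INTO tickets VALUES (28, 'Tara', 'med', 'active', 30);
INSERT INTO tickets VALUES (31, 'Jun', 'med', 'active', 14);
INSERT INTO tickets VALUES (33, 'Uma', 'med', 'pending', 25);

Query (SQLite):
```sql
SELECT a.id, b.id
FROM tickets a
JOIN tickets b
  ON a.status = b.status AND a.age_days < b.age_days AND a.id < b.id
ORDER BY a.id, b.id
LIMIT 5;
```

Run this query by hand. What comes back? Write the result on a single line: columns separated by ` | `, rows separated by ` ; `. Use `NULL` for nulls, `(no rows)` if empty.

Pairs (a,b) with same status, a.age_days < b.age_days, a.id < b.id.
status groups: active:{9,14,27,28,31} open:{15,20,22} pending:{1,26,33}
Ordered by (a.id, b.id); first 5.

1 | 26 ; 1 | 33 ; 9 | 27 ; 14 | 27 ; 14 | 28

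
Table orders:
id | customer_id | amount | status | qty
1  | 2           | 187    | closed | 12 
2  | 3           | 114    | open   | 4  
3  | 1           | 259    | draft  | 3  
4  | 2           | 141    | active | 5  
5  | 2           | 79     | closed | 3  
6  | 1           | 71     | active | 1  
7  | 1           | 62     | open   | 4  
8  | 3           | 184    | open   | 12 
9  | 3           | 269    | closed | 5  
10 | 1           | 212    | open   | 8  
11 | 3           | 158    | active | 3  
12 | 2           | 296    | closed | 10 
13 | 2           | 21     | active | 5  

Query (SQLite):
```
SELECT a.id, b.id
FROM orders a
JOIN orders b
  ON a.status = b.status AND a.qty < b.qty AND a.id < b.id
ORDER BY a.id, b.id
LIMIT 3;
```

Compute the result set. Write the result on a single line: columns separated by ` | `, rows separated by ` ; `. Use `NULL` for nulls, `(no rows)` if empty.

Pairs (a,b) with same status, a.qty < b.qty, a.id < b.id.
status groups: active:{4,6,11,13} closed:{1,5,9,12} draft:{3} open:{2,7,8,10}
Ordered by (a.id, b.id); first 3.

2 | 8 ; 2 | 10 ; 5 | 9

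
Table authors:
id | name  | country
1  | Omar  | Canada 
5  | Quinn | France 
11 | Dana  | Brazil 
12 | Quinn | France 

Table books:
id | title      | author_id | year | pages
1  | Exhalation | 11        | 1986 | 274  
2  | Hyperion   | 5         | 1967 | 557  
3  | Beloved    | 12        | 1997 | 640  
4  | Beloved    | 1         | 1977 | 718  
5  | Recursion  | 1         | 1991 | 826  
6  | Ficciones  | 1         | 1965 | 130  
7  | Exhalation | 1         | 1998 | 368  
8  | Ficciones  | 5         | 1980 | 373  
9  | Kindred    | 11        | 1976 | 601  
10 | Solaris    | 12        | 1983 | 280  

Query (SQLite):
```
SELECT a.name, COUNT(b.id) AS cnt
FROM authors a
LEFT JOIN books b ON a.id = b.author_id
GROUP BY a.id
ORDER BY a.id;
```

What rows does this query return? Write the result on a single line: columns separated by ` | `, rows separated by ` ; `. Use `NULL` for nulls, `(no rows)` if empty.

LEFT JOIN keeps every authors row; unmatched ones get NULL for books columns.
Group by authors.id and compute COUNT(b.id). COUNT(col) of an all-NULL group is 0.
  1: ids {4, 5, 6, 7} → COUNT(b.id)=4
  5: ids {2, 8} → COUNT(b.id)=2
  11: ids {1, 9} → COUNT(b.id)=2
  12: ids {3, 10} → COUNT(b.id)=2

Omar | 4 ; Quinn | 2 ; Dana | 2 ; Quinn | 2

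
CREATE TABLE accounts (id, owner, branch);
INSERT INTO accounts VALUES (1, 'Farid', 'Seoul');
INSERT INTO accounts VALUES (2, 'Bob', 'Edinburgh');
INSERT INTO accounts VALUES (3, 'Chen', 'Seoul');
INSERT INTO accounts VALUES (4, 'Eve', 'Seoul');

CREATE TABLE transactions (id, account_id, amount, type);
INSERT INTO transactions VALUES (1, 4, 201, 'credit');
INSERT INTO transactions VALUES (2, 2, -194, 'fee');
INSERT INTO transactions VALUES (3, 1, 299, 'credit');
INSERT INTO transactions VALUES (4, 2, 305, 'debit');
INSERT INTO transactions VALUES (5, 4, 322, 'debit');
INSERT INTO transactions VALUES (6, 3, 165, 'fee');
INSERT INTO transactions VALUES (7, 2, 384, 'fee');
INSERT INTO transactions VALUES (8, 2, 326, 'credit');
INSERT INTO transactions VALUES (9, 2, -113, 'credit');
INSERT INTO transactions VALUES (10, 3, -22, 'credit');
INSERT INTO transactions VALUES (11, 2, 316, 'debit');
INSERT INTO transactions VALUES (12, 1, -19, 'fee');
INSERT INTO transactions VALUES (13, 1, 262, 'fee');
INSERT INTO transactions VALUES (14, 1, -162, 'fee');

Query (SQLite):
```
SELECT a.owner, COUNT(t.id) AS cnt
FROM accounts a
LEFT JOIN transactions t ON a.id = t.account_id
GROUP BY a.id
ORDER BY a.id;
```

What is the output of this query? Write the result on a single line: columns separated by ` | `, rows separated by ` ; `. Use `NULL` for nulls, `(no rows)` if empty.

LEFT JOIN keeps every accounts row; unmatched ones get NULL for transactions columns.
Group by accounts.id and compute COUNT(t.id). COUNT(col) of an all-NULL group is 0.
  1: ids {3, 12, 13, 14} → COUNT(t.id)=4
  2: ids {2, 4, 7, 8, 9, 11} → COUNT(t.id)=6
  3: ids {6, 10} → COUNT(t.id)=2
  4: ids {1, 5} → COUNT(t.id)=2

Farid | 4 ; Bob | 6 ; Chen | 2 ; Eve | 2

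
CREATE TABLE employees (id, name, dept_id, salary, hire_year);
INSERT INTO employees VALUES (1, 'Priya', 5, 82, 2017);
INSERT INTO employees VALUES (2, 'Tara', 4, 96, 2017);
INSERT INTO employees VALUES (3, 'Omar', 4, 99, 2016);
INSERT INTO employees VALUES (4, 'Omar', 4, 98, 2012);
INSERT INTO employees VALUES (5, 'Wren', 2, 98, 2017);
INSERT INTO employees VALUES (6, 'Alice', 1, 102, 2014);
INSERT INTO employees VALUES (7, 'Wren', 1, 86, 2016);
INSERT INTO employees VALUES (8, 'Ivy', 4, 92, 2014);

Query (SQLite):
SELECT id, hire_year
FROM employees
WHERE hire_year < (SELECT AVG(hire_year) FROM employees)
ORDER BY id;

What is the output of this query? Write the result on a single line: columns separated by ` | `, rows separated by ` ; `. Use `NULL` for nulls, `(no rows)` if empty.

4 | 2012 ; 6 | 2014 ; 8 | 2014

Scalar subquery: AVG(hire_year) over all employees rows = 2015.375.
Keep rows where hire_year < that value.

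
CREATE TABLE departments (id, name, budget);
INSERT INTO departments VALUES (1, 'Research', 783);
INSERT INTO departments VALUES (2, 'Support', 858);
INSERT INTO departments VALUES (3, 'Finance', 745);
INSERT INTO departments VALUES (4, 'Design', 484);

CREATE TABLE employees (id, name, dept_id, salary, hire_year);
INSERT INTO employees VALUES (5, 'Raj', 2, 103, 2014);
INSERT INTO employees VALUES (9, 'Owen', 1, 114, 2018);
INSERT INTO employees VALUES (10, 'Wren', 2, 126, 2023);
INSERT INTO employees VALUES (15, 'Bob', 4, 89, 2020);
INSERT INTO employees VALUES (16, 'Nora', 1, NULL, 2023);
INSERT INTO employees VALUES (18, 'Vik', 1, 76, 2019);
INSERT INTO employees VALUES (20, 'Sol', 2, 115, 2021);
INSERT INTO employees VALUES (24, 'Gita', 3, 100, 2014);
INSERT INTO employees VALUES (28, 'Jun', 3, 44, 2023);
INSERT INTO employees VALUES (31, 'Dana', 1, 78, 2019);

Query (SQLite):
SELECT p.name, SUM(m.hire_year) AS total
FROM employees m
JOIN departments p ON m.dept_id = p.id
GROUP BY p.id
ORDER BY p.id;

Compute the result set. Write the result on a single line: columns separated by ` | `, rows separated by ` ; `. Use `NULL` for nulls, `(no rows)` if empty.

Research | 8079 ; Support | 6058 ; Finance | 4037 ; Design | 2020

Join each employees row to its departments via dept_id.
Group joined rows by departments.id; compute SUM(m.hire_year) per group.
  1: ids {9, 16, 18, 31} → SUM(m.hire_year)=8079
  2: ids {5, 10, 20} → SUM(m.hire_year)=6058
  3: ids {24, 28} → SUM(m.hire_year)=4037
  4: ids {15} → SUM(m.hire_year)=2020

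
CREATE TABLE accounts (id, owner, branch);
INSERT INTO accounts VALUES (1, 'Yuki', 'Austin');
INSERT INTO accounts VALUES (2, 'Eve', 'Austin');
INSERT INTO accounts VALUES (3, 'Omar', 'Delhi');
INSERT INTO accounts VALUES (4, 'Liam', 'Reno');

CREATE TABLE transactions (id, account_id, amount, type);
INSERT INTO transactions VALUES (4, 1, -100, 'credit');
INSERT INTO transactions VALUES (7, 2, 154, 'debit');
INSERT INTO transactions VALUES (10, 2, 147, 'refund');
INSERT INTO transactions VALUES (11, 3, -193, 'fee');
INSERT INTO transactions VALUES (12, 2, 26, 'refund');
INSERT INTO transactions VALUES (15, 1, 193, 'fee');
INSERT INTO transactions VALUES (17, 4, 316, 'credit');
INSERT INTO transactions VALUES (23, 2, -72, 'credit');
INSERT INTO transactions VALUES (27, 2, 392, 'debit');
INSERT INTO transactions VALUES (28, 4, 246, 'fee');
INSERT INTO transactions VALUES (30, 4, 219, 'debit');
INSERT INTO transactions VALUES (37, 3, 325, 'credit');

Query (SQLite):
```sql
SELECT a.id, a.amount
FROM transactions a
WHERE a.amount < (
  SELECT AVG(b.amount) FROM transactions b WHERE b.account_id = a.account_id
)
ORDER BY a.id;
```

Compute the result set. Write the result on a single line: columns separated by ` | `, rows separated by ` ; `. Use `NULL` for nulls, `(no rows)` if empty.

For each transactions row a, compute AVG(amount) over rows sharing a.account_id.
Keep row a if a.amount < that per-group AVG.
  account_id=1: AVG(amount) = 46.5
  account_id=2: AVG(amount) = 129.4
  account_id=3: AVG(amount) = 66.0
  account_id=4: AVG(amount) = 260.333333

4 | -100 ; 11 | -193 ; 12 | 26 ; 23 | -72 ; 28 | 246 ; 30 | 219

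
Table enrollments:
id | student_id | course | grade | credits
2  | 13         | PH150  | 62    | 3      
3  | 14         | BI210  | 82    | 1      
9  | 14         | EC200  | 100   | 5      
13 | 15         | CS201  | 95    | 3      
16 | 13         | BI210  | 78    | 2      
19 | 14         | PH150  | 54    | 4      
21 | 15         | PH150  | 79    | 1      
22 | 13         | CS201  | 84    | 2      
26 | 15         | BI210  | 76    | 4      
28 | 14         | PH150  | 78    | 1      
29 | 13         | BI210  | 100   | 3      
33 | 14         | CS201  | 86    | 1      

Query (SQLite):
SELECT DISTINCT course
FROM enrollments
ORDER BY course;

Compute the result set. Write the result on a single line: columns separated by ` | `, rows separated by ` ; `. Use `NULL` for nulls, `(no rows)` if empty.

BI210 ; CS201 ; EC200 ; PH150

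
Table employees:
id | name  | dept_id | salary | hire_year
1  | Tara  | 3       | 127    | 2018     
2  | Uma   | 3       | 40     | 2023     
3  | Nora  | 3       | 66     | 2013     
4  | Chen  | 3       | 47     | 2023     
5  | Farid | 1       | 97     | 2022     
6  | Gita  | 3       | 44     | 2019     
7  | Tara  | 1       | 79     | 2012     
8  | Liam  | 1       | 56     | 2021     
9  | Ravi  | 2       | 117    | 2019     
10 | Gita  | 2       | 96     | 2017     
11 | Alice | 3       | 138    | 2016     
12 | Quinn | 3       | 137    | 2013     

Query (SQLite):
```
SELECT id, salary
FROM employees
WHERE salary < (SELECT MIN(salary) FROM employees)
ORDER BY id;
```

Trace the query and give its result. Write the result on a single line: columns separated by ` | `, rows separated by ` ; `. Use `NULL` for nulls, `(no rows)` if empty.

Scalar subquery: MIN(salary) over all employees rows = 40.
Keep rows where salary < that value.

(no rows)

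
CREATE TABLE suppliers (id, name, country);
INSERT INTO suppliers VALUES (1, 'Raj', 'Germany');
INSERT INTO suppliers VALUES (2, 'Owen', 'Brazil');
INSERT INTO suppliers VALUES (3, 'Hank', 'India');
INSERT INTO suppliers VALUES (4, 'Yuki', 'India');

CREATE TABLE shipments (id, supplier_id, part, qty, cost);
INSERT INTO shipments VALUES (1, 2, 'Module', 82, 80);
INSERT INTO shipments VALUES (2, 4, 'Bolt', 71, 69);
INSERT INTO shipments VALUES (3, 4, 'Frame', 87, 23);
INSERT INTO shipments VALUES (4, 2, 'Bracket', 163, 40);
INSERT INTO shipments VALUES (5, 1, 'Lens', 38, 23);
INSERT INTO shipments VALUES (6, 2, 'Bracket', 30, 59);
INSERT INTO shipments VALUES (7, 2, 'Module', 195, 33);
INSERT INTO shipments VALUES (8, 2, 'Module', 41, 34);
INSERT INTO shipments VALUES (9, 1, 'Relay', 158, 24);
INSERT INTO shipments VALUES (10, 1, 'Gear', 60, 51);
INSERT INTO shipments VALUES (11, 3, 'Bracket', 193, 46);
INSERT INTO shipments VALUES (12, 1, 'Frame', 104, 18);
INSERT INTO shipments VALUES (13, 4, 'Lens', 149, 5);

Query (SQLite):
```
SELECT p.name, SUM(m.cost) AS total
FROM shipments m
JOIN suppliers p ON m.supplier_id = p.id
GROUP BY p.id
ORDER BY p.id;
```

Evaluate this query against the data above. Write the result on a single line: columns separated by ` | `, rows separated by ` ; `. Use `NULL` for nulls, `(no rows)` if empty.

Join each shipments row to its suppliers via supplier_id.
Group joined rows by suppliers.id; compute SUM(m.cost) per group.
  1: ids {5, 9, 10, 12} → SUM(m.cost)=116
  2: ids {1, 4, 6, 7, 8} → SUM(m.cost)=246
  3: ids {11} → SUM(m.cost)=46
  4: ids {2, 3, 13} → SUM(m.cost)=97

Raj | 116 ; Owen | 246 ; Hank | 46 ; Yuki | 97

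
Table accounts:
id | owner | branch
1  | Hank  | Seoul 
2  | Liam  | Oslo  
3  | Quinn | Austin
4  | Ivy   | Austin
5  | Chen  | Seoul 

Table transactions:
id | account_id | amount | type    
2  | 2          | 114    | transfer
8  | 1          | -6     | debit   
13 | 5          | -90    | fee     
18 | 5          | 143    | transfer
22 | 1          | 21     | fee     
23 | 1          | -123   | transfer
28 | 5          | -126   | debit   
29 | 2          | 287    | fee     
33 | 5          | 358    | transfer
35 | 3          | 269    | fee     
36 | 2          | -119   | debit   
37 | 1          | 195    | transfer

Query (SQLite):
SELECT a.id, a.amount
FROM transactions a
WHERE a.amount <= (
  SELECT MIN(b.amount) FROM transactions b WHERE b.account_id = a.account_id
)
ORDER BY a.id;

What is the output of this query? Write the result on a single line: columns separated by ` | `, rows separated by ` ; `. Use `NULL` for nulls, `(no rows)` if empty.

23 | -123 ; 28 | -126 ; 35 | 269 ; 36 | -119

For each transactions row a, compute MIN(amount) over rows sharing a.account_id.
Keep row a if a.amount <= that per-group MIN.
  account_id=1: MIN(amount) = -123
  account_id=2: MIN(amount) = -119
  account_id=3: MIN(amount) = 269
  account_id=5: MIN(amount) = -126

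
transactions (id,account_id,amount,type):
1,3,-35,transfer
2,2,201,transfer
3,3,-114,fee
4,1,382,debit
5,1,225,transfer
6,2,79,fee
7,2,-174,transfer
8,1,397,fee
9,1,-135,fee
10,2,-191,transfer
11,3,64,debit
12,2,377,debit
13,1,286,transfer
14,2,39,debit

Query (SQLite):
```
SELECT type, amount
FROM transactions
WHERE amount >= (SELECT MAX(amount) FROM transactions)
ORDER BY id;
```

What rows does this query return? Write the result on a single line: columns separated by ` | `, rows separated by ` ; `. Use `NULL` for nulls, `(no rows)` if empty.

fee | 397

Scalar subquery: MAX(amount) over all transactions rows = 397.
Keep rows where amount >= that value.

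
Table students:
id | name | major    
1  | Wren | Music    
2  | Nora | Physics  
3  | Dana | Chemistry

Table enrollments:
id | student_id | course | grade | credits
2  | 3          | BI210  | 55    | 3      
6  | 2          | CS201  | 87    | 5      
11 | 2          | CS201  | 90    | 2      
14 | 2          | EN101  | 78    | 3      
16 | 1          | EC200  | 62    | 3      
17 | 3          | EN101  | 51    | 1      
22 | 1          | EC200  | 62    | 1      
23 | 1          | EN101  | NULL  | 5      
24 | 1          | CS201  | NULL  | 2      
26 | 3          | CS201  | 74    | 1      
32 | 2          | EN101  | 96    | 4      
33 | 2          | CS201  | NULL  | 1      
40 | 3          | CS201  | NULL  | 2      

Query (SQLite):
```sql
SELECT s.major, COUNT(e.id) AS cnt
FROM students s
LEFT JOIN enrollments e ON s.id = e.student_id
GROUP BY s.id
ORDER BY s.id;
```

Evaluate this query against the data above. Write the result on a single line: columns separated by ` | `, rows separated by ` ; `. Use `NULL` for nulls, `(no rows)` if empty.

LEFT JOIN keeps every students row; unmatched ones get NULL for enrollments columns.
Group by students.id and compute COUNT(e.id). COUNT(col) of an all-NULL group is 0.
  1: ids {16, 22, 23, 24} → COUNT(e.id)=4
  2: ids {6, 11, 14, 32, 33} → COUNT(e.id)=5
  3: ids {2, 17, 26, 40} → COUNT(e.id)=4

Music | 4 ; Physics | 5 ; Chemistry | 4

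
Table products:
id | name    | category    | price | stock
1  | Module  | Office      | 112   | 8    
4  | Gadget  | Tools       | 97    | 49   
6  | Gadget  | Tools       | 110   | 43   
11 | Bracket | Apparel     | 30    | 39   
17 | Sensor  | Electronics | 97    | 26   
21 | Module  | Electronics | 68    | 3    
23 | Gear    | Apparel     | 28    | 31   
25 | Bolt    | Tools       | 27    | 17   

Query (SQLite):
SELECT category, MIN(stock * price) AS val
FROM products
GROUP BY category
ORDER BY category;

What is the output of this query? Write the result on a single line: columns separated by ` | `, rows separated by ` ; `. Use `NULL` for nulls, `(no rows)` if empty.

For each row compute stock * price.
Group by category; take MIN of the expression per group.
  Apparel: ids {11, 23} → MIN(stock * price)=868
  Electronics: ids {17, 21} → MIN(stock * price)=204
  Office: ids {1} → MIN(stock * price)=896
  Tools: ids {4, 6, 25} → MIN(stock * price)=459

Apparel | 868 ; Electronics | 204 ; Office | 896 ; Tools | 459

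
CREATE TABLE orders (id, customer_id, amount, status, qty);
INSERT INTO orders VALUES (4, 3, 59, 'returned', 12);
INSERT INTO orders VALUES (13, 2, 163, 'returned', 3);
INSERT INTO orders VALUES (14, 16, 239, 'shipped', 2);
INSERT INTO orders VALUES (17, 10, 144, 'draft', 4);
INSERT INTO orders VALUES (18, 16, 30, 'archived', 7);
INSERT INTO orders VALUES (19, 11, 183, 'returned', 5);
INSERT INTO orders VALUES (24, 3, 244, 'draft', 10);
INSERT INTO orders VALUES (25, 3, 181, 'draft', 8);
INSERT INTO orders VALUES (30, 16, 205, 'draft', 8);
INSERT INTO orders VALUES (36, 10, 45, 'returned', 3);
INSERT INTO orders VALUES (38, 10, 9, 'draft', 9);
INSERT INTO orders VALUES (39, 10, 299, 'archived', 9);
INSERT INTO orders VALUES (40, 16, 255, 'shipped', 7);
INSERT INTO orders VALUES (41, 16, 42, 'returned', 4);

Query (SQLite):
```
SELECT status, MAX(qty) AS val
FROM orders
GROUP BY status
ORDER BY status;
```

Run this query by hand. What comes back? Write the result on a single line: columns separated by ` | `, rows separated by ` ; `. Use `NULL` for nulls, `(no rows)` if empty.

archived | 9 ; draft | 10 ; returned | 12 ; shipped | 7

Partition orders by status; compute MAX(qty) within each group.
  archived: ids {18, 39} → MAX(qty)=9
  draft: ids {17, 24, 25, 30, 38} → MAX(qty)=10
  returned: ids {4, 13, 19, 36, 41} → MAX(qty)=12
  shipped: ids {14, 40} → MAX(qty)=7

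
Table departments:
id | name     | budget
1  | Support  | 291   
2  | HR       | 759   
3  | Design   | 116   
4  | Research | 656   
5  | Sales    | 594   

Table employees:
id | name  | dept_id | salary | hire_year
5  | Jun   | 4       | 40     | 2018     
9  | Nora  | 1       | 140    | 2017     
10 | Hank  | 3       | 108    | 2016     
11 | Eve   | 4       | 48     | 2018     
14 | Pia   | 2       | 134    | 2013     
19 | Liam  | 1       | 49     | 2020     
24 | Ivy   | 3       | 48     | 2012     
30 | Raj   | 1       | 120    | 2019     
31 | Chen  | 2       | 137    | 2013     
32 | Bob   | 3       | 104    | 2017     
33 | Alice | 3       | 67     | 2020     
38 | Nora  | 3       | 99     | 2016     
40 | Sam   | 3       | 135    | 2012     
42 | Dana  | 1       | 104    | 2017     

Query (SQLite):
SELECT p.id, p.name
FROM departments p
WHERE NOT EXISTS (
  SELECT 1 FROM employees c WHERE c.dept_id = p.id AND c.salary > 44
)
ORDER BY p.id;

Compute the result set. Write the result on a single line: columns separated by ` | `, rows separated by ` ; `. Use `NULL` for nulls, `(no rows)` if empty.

5 | Sales

For each departments row, check whether any employees with matching dept_id has salary > 44.
Keep rows where that is false.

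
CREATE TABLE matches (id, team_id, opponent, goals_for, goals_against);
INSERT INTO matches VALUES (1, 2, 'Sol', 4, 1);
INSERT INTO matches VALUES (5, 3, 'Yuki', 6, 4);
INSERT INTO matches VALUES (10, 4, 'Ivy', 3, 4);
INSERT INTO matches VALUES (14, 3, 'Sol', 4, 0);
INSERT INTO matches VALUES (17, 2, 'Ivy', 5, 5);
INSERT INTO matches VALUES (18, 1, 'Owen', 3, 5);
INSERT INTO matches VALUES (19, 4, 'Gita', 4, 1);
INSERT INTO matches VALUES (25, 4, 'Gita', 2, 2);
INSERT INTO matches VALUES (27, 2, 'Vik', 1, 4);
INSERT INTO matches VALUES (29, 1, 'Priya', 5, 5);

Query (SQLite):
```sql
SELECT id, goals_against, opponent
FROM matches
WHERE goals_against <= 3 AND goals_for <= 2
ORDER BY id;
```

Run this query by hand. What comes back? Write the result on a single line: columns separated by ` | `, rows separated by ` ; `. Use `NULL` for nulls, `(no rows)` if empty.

25 | 2 | Gita

goals_against <= 3: ids {1, 14, 19, 25}
goals_for <= 2: ids {25, 27}
Combine with AND.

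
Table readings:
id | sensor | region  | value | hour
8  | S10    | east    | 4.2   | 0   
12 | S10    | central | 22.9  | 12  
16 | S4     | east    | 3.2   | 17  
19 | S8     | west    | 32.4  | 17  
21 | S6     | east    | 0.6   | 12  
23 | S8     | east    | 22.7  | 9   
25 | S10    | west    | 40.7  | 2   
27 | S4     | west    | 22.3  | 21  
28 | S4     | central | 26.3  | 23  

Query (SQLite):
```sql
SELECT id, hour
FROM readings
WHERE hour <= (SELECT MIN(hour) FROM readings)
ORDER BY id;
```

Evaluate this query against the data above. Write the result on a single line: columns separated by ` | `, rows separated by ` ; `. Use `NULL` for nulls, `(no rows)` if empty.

Scalar subquery: MIN(hour) over all readings rows = 0.
Keep rows where hour <= that value.

8 | 0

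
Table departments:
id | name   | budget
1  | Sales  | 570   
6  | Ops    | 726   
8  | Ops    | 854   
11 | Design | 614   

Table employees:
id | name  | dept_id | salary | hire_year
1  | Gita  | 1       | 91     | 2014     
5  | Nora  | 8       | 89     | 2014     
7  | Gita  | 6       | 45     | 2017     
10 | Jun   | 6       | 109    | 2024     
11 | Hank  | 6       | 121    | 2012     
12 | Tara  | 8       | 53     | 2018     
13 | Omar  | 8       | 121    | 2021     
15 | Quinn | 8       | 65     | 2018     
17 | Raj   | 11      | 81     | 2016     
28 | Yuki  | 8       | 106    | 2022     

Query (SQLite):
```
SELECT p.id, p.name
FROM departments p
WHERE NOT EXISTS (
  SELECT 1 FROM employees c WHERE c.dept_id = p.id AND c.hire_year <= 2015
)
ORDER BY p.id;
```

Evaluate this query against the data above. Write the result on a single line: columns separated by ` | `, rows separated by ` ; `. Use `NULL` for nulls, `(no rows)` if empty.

For each departments row, check whether any employees with matching dept_id has hire_year <= 2015.
Keep rows where that is false.

11 | Design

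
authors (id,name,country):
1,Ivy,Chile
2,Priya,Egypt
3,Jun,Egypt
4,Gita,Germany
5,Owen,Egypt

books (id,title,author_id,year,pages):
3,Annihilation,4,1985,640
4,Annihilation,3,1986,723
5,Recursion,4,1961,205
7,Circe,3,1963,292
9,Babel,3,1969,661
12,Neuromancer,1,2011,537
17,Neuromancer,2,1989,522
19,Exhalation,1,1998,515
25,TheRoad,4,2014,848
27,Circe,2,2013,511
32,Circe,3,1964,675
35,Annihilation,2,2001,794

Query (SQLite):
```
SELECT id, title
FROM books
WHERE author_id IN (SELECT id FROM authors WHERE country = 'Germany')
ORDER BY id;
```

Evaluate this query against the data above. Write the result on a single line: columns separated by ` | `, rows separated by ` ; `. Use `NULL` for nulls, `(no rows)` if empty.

3 | Annihilation ; 5 | Recursion ; 25 | TheRoad

Inner query: authors.id where country = 'Germany'.
Outer: keep books rows whose author_id is in that set.
Inner query → {4}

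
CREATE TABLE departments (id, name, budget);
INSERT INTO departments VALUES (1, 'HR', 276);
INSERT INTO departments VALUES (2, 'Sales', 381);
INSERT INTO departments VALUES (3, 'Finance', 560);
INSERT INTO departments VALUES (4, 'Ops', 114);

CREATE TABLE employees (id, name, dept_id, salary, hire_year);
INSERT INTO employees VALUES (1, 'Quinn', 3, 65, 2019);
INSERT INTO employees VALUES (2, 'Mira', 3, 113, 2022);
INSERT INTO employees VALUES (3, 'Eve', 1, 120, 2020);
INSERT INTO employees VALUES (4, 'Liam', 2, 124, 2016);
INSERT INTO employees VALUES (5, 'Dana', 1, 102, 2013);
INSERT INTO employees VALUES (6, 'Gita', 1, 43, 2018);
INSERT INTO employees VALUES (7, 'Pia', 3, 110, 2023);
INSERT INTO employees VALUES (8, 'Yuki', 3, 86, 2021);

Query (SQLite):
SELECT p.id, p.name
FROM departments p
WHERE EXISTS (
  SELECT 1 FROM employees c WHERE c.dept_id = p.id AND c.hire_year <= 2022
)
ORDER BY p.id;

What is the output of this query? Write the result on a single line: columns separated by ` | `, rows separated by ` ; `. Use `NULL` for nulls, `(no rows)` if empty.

For each departments row, check whether any employees with matching dept_id has hire_year <= 2022.
Keep rows where that is true.

1 | HR ; 2 | Sales ; 3 | Finance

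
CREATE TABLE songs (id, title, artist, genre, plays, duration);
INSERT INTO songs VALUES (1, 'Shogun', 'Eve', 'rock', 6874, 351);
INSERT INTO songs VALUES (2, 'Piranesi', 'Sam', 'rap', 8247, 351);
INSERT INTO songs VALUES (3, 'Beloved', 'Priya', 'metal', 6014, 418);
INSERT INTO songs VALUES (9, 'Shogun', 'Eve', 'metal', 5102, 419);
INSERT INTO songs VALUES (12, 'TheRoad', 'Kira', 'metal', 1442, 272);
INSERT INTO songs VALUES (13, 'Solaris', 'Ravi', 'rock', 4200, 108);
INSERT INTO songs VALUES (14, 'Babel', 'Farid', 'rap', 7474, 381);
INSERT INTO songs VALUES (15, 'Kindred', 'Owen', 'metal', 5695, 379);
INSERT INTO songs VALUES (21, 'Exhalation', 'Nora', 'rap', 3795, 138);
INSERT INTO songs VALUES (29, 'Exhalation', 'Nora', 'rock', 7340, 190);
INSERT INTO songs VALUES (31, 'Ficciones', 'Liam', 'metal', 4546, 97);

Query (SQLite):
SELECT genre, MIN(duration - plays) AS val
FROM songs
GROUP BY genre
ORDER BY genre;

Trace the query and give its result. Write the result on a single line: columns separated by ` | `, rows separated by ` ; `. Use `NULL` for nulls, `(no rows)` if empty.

metal | -5596 ; rap | -7896 ; rock | -7150

For each row compute duration - plays.
Group by genre; take MIN of the expression per group.
  metal: ids {3, 9, 12, 15, 31} → MIN(duration - plays)=-5596
  rap: ids {2, 14, 21} → MIN(duration - plays)=-7896
  rock: ids {1, 13, 29} → MIN(duration - plays)=-7150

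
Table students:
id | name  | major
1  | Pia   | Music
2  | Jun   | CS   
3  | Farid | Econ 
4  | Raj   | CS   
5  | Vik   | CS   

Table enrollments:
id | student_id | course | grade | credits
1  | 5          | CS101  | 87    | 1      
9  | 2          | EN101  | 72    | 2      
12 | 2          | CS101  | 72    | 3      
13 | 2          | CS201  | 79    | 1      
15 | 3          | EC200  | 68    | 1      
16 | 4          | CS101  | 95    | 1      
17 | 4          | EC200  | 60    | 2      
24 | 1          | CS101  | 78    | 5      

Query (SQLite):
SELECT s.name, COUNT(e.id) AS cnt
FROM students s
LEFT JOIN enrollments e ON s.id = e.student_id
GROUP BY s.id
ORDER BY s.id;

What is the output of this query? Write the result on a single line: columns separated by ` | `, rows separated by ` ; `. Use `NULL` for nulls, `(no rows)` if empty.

LEFT JOIN keeps every students row; unmatched ones get NULL for enrollments columns.
Group by students.id and compute COUNT(e.id). COUNT(col) of an all-NULL group is 0.
  1: ids {24} → COUNT(e.id)=1
  2: ids {9, 12, 13} → COUNT(e.id)=3
  3: ids {15} → COUNT(e.id)=1
  4: ids {16, 17} → COUNT(e.id)=2
  5: ids {1} → COUNT(e.id)=1

Pia | 1 ; Jun | 3 ; Farid | 1 ; Raj | 2 ; Vik | 1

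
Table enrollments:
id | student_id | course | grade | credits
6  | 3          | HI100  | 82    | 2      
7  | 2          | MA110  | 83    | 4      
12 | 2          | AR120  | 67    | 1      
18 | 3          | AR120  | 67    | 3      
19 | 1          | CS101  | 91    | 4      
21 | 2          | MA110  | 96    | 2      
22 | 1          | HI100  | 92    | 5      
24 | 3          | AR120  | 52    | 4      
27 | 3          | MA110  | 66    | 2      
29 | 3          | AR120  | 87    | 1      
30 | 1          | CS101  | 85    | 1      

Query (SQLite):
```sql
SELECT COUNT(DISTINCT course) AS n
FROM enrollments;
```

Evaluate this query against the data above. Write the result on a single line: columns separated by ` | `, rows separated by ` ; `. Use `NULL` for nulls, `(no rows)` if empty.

Count distinct non-NULL course values.

4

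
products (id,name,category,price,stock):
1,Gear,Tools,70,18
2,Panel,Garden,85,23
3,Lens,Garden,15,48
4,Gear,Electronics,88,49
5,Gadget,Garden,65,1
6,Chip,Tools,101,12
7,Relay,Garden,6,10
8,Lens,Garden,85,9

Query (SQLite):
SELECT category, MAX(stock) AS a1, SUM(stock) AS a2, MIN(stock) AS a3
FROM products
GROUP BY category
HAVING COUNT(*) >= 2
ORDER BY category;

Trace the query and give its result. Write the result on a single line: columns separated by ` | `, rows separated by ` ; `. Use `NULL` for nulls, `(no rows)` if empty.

Garden | 48 | 91 | 1 ; Tools | 18 | 30 | 12

Group products by category.
Per group compute: MAX(stock), SUM(stock), MIN(stock).
HAVING: drop groups with fewer than 2 rows.
  Electronics: ids {4} → MAX(stock)=49, SUM(stock)=49, MIN(stock)=49
  Garden: ids {2, 3, 5, 7, 8} → MAX(stock)=48, SUM(stock)=91, MIN(stock)=1
  Tools: ids {1, 6} → MAX(stock)=18, SUM(stock)=30, MIN(stock)=12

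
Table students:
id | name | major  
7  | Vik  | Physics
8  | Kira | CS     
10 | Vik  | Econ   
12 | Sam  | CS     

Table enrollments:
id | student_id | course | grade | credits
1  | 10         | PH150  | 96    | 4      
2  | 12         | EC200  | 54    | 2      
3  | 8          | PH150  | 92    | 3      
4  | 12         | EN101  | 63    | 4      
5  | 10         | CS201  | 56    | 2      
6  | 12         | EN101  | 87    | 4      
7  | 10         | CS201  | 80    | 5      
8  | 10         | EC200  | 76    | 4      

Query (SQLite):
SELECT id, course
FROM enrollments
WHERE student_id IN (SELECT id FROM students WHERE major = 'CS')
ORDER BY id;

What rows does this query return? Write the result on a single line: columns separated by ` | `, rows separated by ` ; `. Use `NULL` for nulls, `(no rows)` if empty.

Inner query: students.id where major = 'CS'.
Outer: keep enrollments rows whose student_id is in that set.
Inner query → {8, 12}

2 | EC200 ; 3 | PH150 ; 4 | EN101 ; 6 | EN101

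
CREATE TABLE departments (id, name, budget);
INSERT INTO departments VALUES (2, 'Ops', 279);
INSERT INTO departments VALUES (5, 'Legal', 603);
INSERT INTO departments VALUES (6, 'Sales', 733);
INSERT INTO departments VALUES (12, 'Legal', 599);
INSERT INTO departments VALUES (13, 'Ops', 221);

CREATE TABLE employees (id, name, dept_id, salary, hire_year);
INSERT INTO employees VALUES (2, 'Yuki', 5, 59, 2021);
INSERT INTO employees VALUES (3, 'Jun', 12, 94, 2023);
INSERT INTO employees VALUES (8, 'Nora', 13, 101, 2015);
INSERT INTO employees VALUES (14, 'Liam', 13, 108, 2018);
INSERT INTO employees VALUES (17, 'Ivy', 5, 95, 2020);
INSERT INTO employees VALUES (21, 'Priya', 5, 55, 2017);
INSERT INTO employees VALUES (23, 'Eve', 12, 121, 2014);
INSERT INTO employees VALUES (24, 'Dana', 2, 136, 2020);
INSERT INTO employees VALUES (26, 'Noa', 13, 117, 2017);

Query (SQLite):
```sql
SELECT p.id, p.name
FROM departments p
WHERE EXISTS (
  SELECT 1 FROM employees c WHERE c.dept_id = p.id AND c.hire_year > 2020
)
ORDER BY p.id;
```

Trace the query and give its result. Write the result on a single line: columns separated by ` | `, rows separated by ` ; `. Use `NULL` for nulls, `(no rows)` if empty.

For each departments row, check whether any employees with matching dept_id has hire_year > 2020.
Keep rows where that is true.

5 | Legal ; 12 | Legal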